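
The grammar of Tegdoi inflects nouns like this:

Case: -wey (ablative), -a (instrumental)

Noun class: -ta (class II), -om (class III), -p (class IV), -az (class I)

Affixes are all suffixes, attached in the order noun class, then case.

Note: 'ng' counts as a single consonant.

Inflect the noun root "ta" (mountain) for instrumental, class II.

tataa

Attach noun class class II -ta → tata.
Attach case instrumental -a → tataa.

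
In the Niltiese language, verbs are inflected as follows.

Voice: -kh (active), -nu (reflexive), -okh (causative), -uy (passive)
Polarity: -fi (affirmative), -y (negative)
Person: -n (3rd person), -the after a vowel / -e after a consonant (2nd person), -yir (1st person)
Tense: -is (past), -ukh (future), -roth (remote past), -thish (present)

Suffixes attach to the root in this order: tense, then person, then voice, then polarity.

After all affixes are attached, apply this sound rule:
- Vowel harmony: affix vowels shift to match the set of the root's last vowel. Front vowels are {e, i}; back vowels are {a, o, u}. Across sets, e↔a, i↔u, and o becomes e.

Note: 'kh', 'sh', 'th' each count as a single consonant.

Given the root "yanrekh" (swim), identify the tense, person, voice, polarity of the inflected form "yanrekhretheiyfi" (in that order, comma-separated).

Segment: yanrekh-roth-e-uy-fi.
tense: -roth → remote past.
person: -the/e → 2nd person.
voice: -uy → passive.
polarity: -fi → affirmative.

remote past, 2nd person, passive, affirmative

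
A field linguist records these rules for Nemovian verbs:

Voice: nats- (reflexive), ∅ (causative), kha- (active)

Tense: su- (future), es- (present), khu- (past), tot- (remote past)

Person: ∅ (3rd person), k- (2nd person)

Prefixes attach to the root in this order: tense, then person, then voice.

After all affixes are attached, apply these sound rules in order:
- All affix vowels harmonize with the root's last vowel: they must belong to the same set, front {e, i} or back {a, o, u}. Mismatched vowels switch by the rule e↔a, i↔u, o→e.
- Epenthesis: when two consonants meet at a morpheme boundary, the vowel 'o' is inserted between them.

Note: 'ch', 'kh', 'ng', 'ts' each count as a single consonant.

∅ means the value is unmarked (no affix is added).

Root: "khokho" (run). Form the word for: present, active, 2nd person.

Attach tense present es- → eskhokho.
Attach person 2nd person k- → keskhokho.
Attach voice active kha- → khakeskhokho.
Apply vowel harmony: khakeskhokho → khakaskhokho.
Apply epenthesis: khakaskhokho → khakasokhokho.

khakasokhokho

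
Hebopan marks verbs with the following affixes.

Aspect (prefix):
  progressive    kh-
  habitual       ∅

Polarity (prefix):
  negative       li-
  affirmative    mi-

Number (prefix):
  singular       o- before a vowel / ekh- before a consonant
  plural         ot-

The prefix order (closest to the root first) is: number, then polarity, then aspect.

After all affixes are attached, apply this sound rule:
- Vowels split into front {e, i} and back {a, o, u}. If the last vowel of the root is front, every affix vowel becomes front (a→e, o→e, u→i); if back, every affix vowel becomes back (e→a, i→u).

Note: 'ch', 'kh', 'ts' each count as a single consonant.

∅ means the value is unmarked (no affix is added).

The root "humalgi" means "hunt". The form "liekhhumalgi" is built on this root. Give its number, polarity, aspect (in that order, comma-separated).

singular, negative, habitual

Segment: li-ekh-humalgi.
number: o/ekh- → singular.
polarity: li- → negative.
aspect: ∅ → habitual.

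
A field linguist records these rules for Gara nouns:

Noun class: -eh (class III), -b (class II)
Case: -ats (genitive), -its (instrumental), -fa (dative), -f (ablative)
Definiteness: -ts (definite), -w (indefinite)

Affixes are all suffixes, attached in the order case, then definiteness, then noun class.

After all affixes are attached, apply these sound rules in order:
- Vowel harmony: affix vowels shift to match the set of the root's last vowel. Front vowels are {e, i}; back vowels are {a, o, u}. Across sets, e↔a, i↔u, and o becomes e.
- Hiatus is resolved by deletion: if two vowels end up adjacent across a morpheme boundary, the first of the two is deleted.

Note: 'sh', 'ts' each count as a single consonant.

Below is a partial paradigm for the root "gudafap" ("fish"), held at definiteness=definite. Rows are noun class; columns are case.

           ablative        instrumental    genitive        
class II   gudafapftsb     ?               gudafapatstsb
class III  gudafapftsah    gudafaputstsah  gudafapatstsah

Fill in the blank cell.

gudafaputstsb

Attach case instrumental -its → gudafapits.
Attach definiteness definite -ts → gudafapitsts.
Attach noun class class II -b → gudafapitstsb.
Apply vowel harmony: gudafapitstsb → gudafaputstsb.
Vowel deletion: no change.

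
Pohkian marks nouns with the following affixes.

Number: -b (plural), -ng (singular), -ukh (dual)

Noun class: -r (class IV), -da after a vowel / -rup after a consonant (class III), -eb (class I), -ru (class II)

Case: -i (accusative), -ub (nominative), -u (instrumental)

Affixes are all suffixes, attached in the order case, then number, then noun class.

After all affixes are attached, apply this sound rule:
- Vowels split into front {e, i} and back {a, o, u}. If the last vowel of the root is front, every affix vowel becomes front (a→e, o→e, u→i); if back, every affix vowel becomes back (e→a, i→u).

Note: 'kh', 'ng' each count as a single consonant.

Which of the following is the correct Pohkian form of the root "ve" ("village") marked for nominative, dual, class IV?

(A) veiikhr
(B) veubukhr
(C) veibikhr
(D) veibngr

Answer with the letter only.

Attach case nominative -ub → veub.
Attach number dual -ukh → veubukh.
Attach noun class class IV -r → veubukhr.
Apply vowel harmony: veubukhr → veibikhr.
So the correct form is veibikhr, option (C).
(D) veibngr is wrong: it uses singular instead of dual for number.
(A) veiikhr is wrong: it uses accusative instead of nominative for case.
(B) veubukhr is wrong: it fails to apply the sound rule(s).

C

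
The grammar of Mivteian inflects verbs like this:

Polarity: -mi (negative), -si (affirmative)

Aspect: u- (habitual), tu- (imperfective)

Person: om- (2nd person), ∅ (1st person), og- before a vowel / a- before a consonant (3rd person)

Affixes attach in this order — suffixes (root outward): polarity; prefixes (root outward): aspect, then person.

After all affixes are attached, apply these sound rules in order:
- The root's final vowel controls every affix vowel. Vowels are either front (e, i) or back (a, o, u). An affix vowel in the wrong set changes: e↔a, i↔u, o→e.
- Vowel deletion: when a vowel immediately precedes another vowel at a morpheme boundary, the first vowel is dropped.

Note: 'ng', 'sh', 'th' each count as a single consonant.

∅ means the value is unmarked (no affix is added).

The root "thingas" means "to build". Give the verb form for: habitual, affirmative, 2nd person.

omuthingassu

Attach aspect habitual u- → uthingas.
Attach person 2nd person om- → omuthingas.
Attach polarity affirmative -si → omuthingassi.
Apply vowel harmony: omuthingassi → omuthingassu.
Vowel deletion: no change.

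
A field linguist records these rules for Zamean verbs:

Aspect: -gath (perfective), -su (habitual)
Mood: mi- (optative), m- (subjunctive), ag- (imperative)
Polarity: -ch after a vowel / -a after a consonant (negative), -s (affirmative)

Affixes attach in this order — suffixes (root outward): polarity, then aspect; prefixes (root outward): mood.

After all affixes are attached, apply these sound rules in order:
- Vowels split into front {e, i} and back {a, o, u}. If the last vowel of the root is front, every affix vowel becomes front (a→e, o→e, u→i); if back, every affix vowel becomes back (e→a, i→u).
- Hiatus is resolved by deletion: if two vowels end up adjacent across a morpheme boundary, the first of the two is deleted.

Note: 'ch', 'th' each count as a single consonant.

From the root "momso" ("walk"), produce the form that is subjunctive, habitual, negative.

Attach polarity negative -ch (after vowel 'o') → momsoch.
Attach aspect habitual -su → momsochsu.
Attach mood subjunctive m- → mmomsochsu.
Vowel harmony: no change.
Vowel deletion: no change.

mmomsochsu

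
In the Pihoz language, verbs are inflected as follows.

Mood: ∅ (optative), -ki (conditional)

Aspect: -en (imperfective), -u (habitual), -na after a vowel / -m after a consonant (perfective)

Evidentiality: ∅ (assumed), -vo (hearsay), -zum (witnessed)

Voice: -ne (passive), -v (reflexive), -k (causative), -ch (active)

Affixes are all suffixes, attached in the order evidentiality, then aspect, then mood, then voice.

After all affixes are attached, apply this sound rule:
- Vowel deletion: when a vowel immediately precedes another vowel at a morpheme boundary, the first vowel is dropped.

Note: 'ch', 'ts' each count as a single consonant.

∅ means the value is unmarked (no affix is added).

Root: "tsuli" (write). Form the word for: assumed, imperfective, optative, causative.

evidentiality = assumed: zero marking, form stays tsuli.
Attach aspect imperfective -en → tsulien.
mood = optative: zero marking, form stays tsulien.
Attach voice causative -k → tsulienk.
Apply vowel deletion: tsulienk → tsulenk.

tsulenk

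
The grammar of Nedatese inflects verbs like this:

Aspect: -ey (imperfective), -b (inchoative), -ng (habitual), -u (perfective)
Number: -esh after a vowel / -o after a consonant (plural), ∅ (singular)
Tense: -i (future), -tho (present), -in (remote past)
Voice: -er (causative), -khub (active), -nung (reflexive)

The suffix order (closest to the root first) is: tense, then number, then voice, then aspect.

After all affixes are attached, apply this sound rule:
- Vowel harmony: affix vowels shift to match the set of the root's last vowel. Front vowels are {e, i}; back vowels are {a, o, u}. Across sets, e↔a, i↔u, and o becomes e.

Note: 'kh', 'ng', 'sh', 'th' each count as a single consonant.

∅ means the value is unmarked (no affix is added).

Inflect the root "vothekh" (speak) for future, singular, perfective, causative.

Attach tense future -i → vothekhi.
number = singular: zero marking, form stays vothekhi.
Attach voice causative -er → vothekhier.
Attach aspect perfective -u → vothekhieru.
Apply vowel harmony: vothekhieru → vothekhieri.

vothekhieri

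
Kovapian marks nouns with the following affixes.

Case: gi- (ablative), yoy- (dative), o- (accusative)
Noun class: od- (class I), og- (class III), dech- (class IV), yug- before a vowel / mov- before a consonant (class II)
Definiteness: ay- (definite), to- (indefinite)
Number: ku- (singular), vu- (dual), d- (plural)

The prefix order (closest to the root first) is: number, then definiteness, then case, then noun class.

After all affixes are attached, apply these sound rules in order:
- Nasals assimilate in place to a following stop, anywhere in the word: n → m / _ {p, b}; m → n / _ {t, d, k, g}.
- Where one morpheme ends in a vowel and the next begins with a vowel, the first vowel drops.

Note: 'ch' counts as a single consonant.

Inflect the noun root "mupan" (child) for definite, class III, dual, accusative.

Attach number dual vu- → vumupan.
Attach definiteness definite ay- → ayvumupan.
Attach case accusative o- → oayvumupan.
Attach noun class class III og- → ogoayvumupan.
Nasal assimilation: no change.
Apply vowel deletion: ogoayvumupan → ogayvumupan.

ogayvumupan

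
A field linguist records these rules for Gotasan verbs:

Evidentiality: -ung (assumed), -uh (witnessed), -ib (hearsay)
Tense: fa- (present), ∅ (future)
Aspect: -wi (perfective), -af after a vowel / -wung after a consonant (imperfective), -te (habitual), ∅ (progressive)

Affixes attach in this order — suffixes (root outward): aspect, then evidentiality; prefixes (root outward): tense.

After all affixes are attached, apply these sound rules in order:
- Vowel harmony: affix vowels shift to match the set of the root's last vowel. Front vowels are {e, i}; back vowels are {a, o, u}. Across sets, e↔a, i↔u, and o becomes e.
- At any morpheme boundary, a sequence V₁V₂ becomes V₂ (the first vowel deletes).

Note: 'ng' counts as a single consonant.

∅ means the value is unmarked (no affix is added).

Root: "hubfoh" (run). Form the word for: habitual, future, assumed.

Attach aspect habitual -te → hubfohte.
Attach evidentiality assumed -ung → hubfohteung.
tense = future: zero marking, form stays hubfohteung.
Apply vowel harmony: hubfohteung → hubfohtaung.
Apply vowel deletion: hubfohtaung → hubfohtung.

hubfohtung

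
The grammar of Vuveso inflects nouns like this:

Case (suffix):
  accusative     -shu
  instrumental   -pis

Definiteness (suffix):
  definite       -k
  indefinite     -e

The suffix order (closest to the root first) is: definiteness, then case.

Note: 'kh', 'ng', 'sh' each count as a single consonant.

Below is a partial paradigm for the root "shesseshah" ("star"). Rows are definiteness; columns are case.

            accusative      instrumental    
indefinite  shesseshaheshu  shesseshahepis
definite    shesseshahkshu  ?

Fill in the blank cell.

Attach definiteness definite -k → shesseshahk.
Attach case instrumental -pis → shesseshahkpis.

shesseshahkpis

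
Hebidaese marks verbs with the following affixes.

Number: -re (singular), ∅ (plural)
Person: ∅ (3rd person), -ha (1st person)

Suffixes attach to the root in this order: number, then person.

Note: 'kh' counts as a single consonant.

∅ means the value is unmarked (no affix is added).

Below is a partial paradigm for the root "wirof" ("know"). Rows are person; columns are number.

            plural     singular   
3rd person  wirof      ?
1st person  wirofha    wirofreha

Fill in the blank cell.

wirofre

Attach number singular -re → wirofre.
person = 3rd person: zero marking, form stays wirofre.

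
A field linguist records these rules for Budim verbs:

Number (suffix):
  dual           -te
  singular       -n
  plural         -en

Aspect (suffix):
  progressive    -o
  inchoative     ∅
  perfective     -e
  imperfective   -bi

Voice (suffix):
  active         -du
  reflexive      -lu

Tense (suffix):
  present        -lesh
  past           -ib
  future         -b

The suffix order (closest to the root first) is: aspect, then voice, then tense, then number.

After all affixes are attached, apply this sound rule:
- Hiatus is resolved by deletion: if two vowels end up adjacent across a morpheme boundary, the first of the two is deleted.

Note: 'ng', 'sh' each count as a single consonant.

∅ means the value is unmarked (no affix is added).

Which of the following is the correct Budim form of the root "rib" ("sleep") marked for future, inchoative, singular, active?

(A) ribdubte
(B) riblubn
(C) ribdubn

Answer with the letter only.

aspect = inchoative: zero marking, form stays rib.
Attach voice active -du → ribdu.
Attach tense future -b → ribdub.
Attach number singular -n → ribdubn.
Vowel deletion: no change.
So the correct form is ribdubn, option (C).
(A) ribdubte is wrong: it uses dual instead of singular for number.
(B) riblubn is wrong: it uses reflexive instead of active for voice.

C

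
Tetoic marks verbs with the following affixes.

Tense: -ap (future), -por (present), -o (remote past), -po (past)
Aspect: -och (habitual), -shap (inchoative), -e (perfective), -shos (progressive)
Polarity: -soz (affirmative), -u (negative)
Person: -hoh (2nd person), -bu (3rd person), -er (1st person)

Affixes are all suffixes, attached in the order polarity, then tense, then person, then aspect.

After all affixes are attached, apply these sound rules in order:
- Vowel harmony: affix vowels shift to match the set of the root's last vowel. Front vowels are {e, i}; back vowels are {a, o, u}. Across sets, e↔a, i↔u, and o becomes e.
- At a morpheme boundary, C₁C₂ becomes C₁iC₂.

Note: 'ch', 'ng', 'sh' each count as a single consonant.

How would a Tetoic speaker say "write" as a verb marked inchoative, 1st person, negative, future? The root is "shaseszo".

shaseszouaparishap

Attach polarity negative -u → shaseszou.
Attach tense future -ap → shaseszouap.
Attach person 1st person -er → shaseszouaper.
Attach aspect inchoative -shap → shaseszouapershap.
Apply vowel harmony: shaseszouapershap → shaseszouaparshap.
Apply epenthesis: shaseszouaparshap → shaseszouaparishap.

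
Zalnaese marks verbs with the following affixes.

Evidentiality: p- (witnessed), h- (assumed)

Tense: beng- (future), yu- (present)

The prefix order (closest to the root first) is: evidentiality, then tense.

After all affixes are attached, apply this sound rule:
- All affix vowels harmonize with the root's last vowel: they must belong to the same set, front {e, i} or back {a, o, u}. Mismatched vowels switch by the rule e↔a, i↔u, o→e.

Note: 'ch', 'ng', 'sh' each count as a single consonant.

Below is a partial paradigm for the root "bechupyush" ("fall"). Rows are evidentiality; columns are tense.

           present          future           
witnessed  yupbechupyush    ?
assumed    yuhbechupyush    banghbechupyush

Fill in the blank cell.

Attach evidentiality witnessed p- → pbechupyush.
Attach tense future beng- → bengpbechupyush.
Apply vowel harmony: bengpbechupyush → bangpbechupyush.

bangpbechupyush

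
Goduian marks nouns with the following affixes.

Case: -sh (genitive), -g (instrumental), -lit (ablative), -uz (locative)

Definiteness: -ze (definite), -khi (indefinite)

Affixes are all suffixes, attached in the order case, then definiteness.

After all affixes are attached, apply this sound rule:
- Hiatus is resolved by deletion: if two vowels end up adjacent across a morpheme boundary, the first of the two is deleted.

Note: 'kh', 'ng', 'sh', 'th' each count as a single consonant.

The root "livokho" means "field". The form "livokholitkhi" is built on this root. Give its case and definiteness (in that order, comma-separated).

ablative, indefinite

Segment: livokho-lit-khi.
case: -lit → ablative.
definiteness: -khi → indefinite.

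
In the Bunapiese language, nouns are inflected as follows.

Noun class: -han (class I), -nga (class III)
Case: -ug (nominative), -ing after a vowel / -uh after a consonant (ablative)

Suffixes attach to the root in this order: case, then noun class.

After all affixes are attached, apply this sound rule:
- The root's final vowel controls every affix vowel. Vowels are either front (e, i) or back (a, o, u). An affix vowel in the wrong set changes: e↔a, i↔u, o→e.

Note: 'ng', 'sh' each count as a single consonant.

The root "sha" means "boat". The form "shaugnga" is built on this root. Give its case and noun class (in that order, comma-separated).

Segment: sha-ug-nga.
case: -ug → nominative.
noun class: -nga → class III.

nominative, class III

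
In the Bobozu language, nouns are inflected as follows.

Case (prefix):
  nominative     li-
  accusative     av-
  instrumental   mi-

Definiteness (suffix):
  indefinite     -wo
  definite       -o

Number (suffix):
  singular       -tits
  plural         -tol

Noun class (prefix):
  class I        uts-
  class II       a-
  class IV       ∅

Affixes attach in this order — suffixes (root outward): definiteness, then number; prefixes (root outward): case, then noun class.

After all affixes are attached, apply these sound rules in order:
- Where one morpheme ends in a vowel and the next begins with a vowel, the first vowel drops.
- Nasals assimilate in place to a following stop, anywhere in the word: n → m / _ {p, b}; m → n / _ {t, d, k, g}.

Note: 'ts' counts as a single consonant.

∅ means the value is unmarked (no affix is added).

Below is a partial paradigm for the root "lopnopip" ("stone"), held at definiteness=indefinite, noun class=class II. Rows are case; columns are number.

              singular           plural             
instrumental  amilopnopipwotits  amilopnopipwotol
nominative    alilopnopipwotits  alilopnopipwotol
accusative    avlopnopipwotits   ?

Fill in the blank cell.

Attach definiteness indefinite -wo → lopnopipwo.
Attach case accusative av- → avlopnopipwo.
Attach noun class class II a- → aavlopnopipwo.
Attach number plural -tol → aavlopnopipwotol.
Apply vowel deletion: aavlopnopipwotol → avlopnopipwotol.
Nasal assimilation: no change.

avlopnopipwotol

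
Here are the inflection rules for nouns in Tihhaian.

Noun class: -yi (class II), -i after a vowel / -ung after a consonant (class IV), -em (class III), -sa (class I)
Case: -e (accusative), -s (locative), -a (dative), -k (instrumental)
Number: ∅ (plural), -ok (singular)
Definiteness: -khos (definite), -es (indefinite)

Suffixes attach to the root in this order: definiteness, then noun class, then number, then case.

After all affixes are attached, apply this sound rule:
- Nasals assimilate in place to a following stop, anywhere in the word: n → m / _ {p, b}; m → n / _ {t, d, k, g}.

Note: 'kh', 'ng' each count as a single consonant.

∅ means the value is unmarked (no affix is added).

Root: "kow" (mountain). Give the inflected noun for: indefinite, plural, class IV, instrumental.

kowesungk

Attach definiteness indefinite -es → kowes.
Attach noun class class IV -ung (after consonant 's') → kowesung.
number = plural: zero marking, form stays kowesung.
Attach case instrumental -k → kowesungk.
Nasal assimilation: no change.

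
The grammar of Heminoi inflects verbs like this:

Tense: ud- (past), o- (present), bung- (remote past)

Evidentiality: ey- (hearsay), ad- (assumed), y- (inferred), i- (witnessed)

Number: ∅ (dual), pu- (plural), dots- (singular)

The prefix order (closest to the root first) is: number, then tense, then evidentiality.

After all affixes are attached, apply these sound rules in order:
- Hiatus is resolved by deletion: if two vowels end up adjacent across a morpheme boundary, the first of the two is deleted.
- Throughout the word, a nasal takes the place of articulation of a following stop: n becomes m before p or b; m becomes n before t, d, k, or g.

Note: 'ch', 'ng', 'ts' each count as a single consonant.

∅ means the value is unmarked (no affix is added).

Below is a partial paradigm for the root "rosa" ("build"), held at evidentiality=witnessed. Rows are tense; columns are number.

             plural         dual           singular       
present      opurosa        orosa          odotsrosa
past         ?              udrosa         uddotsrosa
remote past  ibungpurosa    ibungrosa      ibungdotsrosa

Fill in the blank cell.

udpurosa

Attach number plural pu- → purosa.
Attach tense past ud- → udpurosa.
Attach evidentiality witnessed i- → iudpurosa.
Apply vowel deletion: iudpurosa → udpurosa.
Nasal assimilation: no change.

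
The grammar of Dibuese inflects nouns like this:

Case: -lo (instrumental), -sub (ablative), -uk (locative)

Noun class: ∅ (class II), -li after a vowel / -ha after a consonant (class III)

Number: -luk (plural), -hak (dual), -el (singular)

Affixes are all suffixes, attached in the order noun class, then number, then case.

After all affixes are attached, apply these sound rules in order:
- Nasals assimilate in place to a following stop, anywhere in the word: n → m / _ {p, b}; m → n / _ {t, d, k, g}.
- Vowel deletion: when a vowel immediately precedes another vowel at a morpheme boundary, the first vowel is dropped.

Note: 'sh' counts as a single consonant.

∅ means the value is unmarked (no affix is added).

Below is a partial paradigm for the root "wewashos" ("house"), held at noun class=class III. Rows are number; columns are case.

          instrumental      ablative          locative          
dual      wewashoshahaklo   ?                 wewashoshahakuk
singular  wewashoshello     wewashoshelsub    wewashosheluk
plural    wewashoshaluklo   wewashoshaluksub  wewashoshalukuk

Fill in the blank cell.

Attach noun class class III -ha (after consonant 's') → wewashosha.
Attach number dual -hak → wewashoshahak.
Attach case ablative -sub → wewashoshahaksub.
Nasal assimilation: no change.
Vowel deletion: no change.

wewashoshahaksub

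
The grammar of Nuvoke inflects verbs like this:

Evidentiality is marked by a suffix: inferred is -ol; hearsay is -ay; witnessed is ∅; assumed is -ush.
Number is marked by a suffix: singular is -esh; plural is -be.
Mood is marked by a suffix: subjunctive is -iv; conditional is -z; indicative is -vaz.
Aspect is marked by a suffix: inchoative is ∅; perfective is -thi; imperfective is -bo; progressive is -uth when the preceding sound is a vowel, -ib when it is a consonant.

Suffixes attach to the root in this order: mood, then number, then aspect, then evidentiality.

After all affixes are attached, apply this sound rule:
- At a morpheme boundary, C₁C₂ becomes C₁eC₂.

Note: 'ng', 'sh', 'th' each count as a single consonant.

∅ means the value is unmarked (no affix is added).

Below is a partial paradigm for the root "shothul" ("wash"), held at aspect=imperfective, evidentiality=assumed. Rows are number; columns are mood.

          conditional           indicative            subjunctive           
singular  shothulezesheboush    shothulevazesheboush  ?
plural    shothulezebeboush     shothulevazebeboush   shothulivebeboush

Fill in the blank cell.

Attach mood subjunctive -iv → shothuliv.
Attach number singular -esh → shothulivesh.
Attach aspect imperfective -bo → shothuliveshbo.
Attach evidentiality assumed -ush → shothuliveshboush.
Apply epenthesis: shothuliveshboush → shothulivesheboush.

shothulivesheboush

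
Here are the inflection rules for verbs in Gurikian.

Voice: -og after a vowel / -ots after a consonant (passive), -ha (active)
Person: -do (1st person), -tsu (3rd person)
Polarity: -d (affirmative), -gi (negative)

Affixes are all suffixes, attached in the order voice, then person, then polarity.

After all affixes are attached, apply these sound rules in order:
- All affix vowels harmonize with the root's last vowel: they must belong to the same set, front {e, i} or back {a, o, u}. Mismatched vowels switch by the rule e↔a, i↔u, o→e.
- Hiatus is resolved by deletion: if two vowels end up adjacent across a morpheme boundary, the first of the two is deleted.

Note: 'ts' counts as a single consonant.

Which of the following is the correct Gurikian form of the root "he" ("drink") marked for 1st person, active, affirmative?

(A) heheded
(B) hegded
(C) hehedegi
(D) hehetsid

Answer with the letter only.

Attach voice active -ha → heha.
Attach person 1st person -do → hehado.
Attach polarity affirmative -d → hehadod.
Apply vowel harmony: hehadod → heheded.
Vowel deletion: no change.
So the correct form is heheded, option (A).
(B) hegded is wrong: it uses passive instead of active for voice.
(C) hehedegi is wrong: it uses negative instead of affirmative for polarity.
(D) hehetsid is wrong: it uses 3rd person instead of 1st person for person.

A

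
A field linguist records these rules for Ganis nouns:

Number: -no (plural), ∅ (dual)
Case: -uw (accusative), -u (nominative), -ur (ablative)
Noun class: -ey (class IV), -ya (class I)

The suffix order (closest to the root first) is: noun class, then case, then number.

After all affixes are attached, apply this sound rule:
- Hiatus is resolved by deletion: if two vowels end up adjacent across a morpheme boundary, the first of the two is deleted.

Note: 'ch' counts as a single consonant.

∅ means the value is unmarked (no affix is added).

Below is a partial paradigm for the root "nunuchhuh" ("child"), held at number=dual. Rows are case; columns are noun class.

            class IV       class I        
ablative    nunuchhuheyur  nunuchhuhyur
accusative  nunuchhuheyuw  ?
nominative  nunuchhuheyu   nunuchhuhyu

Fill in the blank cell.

nunuchhuhyuw

Attach noun class class I -ya → nunuchhuhya.
Attach case accusative -uw → nunuchhuhyauw.
number = dual: zero marking, form stays nunuchhuhyauw.
Apply vowel deletion: nunuchhuhyauw → nunuchhuhyuw.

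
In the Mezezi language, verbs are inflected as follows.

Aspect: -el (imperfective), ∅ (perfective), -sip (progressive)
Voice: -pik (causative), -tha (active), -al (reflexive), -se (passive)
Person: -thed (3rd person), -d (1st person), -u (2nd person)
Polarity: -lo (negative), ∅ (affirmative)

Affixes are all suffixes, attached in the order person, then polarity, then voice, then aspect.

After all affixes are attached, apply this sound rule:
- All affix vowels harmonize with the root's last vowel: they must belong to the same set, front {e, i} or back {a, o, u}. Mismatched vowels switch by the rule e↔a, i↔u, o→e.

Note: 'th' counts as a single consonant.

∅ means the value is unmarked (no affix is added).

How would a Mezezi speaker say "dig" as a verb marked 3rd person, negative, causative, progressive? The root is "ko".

kothadlopuksup

Attach person 3rd person -thed → kothed.
Attach polarity negative -lo → kothedlo.
Attach voice causative -pik → kothedlopik.
Attach aspect progressive -sip → kothedlopiksip.
Apply vowel harmony: kothedlopiksip → kothadlopuksup.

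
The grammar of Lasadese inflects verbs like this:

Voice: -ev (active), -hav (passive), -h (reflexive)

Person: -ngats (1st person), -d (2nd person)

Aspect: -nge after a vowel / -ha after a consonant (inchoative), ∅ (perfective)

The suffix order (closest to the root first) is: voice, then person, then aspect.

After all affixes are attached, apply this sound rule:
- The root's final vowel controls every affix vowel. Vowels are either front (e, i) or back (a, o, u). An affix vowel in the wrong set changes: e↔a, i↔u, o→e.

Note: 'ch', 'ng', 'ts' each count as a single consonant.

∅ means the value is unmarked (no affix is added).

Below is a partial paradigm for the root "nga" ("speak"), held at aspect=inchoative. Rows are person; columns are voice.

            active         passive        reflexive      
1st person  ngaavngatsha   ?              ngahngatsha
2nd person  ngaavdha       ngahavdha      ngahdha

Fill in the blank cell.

ngahavngatsha

Attach voice passive -hav → ngahav.
Attach person 1st person -ngats → ngahavngats.
Attach aspect inchoative -ha (after consonant 'ts') → ngahavngatsha.
Vowel harmony: no change.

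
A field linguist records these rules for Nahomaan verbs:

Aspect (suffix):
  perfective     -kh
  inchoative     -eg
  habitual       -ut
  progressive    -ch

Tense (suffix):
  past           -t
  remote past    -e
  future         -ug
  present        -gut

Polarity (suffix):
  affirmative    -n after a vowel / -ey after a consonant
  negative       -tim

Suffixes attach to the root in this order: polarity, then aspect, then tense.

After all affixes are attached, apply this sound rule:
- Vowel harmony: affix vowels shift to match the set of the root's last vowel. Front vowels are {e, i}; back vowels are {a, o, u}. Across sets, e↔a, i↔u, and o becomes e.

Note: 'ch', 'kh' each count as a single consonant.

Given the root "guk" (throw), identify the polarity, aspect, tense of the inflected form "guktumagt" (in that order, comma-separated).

negative, inchoative, past

Segment: guk-tim-eg-t.
polarity: -tim → negative.
aspect: -eg → inchoative.
tense: -t → past.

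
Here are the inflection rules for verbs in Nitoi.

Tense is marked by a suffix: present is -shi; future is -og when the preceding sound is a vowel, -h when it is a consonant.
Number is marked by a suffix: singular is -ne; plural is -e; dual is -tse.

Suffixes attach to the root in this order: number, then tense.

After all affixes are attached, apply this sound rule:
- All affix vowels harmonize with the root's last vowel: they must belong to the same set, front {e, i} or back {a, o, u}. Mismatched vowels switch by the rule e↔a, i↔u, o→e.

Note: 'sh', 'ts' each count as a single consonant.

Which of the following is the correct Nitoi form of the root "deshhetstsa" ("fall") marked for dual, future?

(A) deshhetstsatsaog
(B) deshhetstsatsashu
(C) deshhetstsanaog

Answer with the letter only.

A

Attach number dual -tse → deshhetstsatse.
Attach tense future -og (after vowel 'e') → deshhetstsatseog.
Apply vowel harmony: deshhetstsatseog → deshhetstsatsaog.
So the correct form is deshhetstsatsaog, option (A).
(B) deshhetstsatsashu is wrong: it uses present instead of future for tense.
(C) deshhetstsanaog is wrong: it uses singular instead of dual for number.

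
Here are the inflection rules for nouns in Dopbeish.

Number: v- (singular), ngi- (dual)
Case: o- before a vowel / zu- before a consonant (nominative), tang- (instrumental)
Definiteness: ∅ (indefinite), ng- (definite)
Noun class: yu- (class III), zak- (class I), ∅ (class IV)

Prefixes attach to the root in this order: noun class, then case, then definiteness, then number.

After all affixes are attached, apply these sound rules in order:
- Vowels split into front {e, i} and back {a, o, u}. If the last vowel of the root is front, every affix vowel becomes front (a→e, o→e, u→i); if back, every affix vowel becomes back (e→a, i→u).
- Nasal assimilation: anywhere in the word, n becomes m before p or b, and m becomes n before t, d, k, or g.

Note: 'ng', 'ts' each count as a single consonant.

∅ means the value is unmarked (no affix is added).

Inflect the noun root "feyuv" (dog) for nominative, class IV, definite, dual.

noun class = class IV: zero marking, form stays feyuv.
Attach case nominative zu- (before consonant 'f') → zufeyuv.
Attach definiteness definite ng- → ngzufeyuv.
Attach number dual ngi- → ngingzufeyuv.
Apply vowel harmony: ngingzufeyuv → ngungzufeyuv.
Nasal assimilation: no change.

ngungzufeyuv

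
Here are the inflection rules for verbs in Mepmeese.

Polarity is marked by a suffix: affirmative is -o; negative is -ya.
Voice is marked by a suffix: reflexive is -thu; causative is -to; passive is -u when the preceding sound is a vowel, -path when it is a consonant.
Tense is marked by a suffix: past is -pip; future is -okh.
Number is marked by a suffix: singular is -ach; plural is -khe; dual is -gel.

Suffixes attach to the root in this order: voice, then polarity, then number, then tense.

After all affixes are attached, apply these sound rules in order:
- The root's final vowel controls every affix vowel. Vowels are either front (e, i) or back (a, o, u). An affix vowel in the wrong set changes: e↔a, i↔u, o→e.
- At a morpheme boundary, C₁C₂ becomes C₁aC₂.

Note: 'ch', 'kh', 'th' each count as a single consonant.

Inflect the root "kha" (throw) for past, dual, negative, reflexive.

khathuyagalapup

Attach voice reflexive -thu → khathu.
Attach polarity negative -ya → khathuya.
Attach number dual -gel → khathuyagel.
Attach tense past -pip → khathuyagelpip.
Apply vowel harmony: khathuyagelpip → khathuyagalpup.
Apply epenthesis: khathuyagalpup → khathuyagalapup.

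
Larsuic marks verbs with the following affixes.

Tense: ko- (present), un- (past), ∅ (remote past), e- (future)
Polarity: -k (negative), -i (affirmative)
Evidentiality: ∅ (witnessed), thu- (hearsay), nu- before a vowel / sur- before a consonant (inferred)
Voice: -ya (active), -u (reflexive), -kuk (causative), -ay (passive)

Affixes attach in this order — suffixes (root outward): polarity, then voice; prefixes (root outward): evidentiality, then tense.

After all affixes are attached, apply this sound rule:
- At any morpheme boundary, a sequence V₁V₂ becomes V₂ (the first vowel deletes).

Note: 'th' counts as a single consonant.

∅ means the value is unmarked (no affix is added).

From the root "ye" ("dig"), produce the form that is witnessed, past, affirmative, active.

Attach polarity affirmative -i → yei.
Attach voice active -ya → yeiya.
evidentiality = witnessed: zero marking, form stays yeiya.
Attach tense past un- → unyeiya.
Apply vowel deletion: unyeiya → unyiya.

unyiya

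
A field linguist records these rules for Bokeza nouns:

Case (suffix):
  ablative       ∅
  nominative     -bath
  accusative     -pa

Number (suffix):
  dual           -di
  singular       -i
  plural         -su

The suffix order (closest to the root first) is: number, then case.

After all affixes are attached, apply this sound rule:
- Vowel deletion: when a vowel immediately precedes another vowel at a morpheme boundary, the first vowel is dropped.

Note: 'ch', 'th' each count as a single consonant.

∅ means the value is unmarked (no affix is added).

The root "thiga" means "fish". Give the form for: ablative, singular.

Attach number singular -i → thigai.
case = ablative: zero marking, form stays thigai.
Apply vowel deletion: thigai → thigi.

thigi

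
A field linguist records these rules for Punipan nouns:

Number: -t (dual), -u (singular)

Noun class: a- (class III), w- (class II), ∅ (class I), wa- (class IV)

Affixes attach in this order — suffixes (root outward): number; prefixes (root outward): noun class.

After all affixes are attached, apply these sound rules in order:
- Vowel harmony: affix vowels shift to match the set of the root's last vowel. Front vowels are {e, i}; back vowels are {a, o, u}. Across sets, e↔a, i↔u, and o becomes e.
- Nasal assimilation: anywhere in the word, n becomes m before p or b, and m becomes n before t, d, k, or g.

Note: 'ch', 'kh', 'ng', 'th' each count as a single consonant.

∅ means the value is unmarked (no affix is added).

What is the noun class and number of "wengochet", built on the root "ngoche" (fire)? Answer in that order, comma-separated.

Segment: wa-ngoche-t.
noun class: wa- → class IV.
number: -t → dual.

class IV, dual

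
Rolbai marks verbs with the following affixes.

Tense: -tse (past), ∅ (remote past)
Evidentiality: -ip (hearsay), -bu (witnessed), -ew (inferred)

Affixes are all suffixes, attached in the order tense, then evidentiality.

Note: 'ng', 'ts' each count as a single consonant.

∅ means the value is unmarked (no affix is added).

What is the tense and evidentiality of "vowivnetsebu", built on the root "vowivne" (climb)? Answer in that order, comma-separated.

past, witnessed

Segment: vowivne-tse-bu.
tense: -tse → past.
evidentiality: -bu → witnessed.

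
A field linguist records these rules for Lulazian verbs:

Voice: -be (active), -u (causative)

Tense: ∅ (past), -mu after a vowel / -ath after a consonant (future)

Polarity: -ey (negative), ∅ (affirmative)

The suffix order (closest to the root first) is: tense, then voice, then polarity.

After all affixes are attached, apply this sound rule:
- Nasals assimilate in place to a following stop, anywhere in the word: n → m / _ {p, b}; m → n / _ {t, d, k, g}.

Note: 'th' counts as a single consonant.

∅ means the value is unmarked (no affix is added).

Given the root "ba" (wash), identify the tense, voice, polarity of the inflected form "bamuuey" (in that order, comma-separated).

Segment: ba-mu-u-ey.
tense: -mu/ath → future.
voice: -u → causative.
polarity: -ey → negative.

future, causative, negative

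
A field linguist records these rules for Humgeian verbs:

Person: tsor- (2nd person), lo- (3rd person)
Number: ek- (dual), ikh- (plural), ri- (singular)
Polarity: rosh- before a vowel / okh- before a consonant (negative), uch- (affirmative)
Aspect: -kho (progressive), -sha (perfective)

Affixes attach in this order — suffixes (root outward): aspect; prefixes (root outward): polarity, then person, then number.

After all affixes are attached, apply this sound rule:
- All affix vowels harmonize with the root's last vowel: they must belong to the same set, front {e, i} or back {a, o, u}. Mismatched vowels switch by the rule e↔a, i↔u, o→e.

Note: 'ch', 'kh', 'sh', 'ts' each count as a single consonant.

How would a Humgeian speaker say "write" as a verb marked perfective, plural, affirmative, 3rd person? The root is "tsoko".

Attach polarity affirmative uch- → uchtsoko.
Attach person 3rd person lo- → louchtsoko.
Attach aspect perfective -sha → louchtsokosha.
Attach number plural ikh- → ikhlouchtsokosha.
Apply vowel harmony: ikhlouchtsokosha → ukhlouchtsokosha.

ukhlouchtsokosha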